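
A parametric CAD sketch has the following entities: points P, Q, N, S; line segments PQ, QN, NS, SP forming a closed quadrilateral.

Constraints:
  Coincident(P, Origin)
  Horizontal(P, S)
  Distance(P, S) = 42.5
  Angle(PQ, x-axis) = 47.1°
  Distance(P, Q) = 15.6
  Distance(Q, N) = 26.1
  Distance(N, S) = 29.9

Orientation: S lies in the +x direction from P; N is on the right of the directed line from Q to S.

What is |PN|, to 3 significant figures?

21.4

P is at the origin; PS is horizontal with |PS| = 42.5 and S in +x, so S = (42.5, 0). PQ runs at 47.1° with |PQ| = 15.6, so Q = (10.6, 11.4). N is determined by |QN| = 26.1 and |NS| = 29.9 together: it lies at the intersection of circle(Q, 26.1) and circle(S, 29.9). With |QS| = 33.9, the foot of the radical line on QS is 13.8 from Q and the perpendicular offset is √(26.1² − 13.8²) = 22.2. Taking the right-of-QS solution: N = (16.1, -14.1).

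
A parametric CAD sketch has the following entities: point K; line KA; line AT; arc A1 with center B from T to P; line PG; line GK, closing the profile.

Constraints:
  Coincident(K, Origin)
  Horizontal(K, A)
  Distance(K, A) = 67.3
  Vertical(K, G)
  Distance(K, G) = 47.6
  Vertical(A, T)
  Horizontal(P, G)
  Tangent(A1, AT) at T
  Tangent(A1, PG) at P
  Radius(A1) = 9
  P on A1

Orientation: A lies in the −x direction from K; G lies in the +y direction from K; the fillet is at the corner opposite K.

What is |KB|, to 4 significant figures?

69.92

K is at the origin; KA is horizontal with |KA| = 67.3 and A on the −x side, so A = (-67.30, 0.000). KG is vertical with |KG| = 47.6 and G on the +y side, so G = (0.000, 47.60). The virtual corner opposite K is at (-67.30, 47.60). Tangency of A1 to AT means the radius BT is perpendicular to AT and since A1 is tangent to PG there, BP ⟂ PG, with radius 9.0, so the center B sits 9.0 in from both sides at B = (-58.30, 38.60). Then |KB| = |B − K| = 69.92.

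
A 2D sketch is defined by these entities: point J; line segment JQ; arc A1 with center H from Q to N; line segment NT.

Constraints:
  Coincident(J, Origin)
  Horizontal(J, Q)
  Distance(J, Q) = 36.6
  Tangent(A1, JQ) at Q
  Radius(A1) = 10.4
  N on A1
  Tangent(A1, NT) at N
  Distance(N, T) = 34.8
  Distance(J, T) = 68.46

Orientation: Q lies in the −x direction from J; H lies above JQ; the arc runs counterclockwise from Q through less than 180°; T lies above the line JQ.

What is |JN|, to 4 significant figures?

34.17

Checks: ∠(HQ, QJ) = 90.00° ✓; |HN| = 10.40 ✓; ∠(HN, NT) = 90.00° ✓; |NT| = 34.80 ✓; |JT| = 68.46 ✓.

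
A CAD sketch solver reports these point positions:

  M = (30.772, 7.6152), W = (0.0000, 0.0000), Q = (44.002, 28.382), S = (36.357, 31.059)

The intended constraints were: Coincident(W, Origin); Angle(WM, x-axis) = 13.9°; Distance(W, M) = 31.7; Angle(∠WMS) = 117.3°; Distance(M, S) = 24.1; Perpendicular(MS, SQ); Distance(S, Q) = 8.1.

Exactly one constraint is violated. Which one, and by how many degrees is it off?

Perpendicular(MS, SQ) — off by 5.90°.

W = (0.00, 0.00) ✓; WM at 13.90° ✓; |WM| = 31.70 ✓; ∠WMS = 117.3° ✓; |MS| = 24.10 ✓; ∠(MS, SQ) = 95.90° ✗; |SQ| = 8.100 ✓.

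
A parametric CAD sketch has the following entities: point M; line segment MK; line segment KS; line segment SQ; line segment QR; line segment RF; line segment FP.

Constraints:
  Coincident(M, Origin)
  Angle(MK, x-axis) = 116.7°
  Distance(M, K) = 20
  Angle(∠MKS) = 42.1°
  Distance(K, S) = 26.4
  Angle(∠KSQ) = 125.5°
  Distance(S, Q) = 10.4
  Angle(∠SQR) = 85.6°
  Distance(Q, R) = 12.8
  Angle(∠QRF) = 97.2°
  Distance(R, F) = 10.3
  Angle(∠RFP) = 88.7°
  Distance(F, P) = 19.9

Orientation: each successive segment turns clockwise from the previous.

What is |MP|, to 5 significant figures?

24.473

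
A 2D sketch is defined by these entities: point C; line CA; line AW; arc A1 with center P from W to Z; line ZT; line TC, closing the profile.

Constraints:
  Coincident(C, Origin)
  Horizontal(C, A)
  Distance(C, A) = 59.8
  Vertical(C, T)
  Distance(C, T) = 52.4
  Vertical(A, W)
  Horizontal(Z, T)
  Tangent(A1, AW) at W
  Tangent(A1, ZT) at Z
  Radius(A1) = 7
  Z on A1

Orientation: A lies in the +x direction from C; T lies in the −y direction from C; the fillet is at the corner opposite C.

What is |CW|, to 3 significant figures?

75.1

The virtual corner opposite C is at (59.8, -52.4). A1 meets AW tangentially, so PW is at right angles to AW and tangency of A1 to ZT means the radius PZ is perpendicular to ZT, with radius 7.0, so the center P sits 7.0 in from both sides at P = (52.8, -45.4). That places the tangent points at W = (59.8, -45.4) on AW and Z = (52.8, -52.4) on ZT. Then |CW| = |W − C| = 75.1.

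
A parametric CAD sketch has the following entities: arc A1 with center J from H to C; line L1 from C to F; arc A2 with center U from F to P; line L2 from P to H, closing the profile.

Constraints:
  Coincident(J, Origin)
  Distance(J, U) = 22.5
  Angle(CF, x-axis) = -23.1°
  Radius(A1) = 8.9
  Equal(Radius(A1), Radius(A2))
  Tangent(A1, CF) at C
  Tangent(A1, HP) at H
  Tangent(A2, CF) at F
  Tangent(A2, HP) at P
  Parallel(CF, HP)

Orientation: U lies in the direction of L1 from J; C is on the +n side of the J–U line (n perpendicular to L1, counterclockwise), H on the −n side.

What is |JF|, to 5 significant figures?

24.196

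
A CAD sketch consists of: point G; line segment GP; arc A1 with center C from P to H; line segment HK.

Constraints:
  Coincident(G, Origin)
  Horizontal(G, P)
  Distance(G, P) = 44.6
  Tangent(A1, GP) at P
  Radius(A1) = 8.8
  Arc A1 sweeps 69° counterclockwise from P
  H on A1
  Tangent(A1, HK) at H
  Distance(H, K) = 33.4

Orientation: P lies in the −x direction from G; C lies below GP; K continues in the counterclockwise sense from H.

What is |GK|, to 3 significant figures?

74.5

G is at the origin; G and P share the same y with |GP| = 44.6 and P on the −x side, so P = (-44.6, 0.00). The tangent condition forces CP to be normal to GP, so C = P + (0, -8.8) = (-44.6, -8.80). On A1, P sits at bearing 90° from C; a 69° counterclockwise sweep puts H at bearing 159°, so H = C + 8.8·(cos 159°, sin 159°) = (-52.8, -5.65). Tangency of A1 to HK means the radius CH is perpendicular to HK, so HK runs along (−sin 159°, cos 159°); with |HK| = 33.4, K = (-64.8, -36.8). Then |GK| = |K − G| = 74.5.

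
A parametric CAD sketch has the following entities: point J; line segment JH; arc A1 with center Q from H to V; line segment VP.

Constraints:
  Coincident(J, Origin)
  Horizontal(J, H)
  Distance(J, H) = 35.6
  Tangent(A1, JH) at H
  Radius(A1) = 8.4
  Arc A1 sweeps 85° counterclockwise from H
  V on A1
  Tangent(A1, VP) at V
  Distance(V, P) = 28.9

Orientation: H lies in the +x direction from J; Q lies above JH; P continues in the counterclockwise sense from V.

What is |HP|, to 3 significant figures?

38.0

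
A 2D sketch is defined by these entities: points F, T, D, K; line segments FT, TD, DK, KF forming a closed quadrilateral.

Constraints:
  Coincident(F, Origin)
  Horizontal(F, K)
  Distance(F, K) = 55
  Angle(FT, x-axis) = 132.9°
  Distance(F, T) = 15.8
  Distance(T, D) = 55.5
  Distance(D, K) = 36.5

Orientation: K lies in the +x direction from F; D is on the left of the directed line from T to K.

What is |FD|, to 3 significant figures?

52.3

Checks: |FK| = 55.00 ✓; |FT| = 15.80 ✓; |TD| = 55.50 ✓; |DK| = 36.50 ✓.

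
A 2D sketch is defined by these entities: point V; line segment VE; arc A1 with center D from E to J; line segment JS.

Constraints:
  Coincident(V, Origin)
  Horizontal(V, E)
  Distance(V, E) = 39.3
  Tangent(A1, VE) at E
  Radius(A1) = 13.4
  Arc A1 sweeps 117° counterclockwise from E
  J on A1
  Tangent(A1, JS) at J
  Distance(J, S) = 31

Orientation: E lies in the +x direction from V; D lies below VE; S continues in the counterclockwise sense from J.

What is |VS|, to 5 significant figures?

62.735

V is at the origin; V and E share the same y with |VE| = 39.3 and E on the +x side, so E = (39.300, 0.0000). Tangency of A1 to VE means the radius DE is perpendicular to VE, so D = E + (0, -13.4) = (39.300, -13.400). On A1, E sits at bearing 90° from D; a 117° counterclockwise sweep puts J at bearing 207°, so J = D + 13.4·(cos 207°, sin 207°) = (27.361, -19.483). The tangent condition forces DJ to be normal to JS, so JS runs along (−sin 207°, cos 207°); with |JS| = 31.0, S = (41.434, -47.105). Then |VS| = |S − V| = 62.735.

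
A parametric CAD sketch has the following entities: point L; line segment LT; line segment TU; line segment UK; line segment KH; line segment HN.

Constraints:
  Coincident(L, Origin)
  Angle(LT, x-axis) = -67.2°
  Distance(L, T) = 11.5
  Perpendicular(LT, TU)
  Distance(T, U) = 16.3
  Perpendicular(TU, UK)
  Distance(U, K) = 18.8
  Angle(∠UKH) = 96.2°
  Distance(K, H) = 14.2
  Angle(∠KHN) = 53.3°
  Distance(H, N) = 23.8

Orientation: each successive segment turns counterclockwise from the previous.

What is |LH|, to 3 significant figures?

9.10

L is at the origin; LT runs at -67.2° with length 11.5, so T = (4.46, -10.6). The perpendicularity gives TU at right angles to LT, so TU runs at 22.8°; with |TU| = 16.3, U = (19.5, -4.28). TU ⟂ UK, so UK runs at 113°; with |UK| = 18.8, K = (12.2, 13.0). ∠UKH = 96.2° gives KH at -163° from the x-axis; with |KH| = 14.2, H = (-1.41, 8.99). Then |LH| = |H − L| = 9.10.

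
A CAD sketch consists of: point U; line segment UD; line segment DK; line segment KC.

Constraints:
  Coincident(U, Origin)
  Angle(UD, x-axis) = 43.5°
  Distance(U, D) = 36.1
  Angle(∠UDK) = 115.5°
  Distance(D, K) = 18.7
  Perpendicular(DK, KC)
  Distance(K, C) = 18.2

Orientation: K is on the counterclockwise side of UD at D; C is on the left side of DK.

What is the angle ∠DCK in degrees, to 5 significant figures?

45.776°

∠UDK = 115.5°, so DK runs at 43.5° + (180° − 115.5°) = 108.00° from the x-axis; with |DK| = 18.7, K = D + 18.7·(cos 108.00°, sin 108.00°) = (20.407, 42.634). DK is perpendicular to KC; with |KC| = 18.2 on the left of DK, C = K + 18.2·(-0.95106, -0.30902) = (3.0982, 37.010). Then cos ∠DCK = CD·CK / (|CD||CK|), giving 45.776°.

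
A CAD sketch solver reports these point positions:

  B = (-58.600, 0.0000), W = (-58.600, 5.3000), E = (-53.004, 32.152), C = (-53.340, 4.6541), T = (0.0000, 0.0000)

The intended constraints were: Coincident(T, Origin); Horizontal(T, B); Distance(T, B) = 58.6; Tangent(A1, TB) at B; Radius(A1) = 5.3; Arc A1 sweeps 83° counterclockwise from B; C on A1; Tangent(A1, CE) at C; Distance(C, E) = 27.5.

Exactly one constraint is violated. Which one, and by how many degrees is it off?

Tangent(A1, CE) at C — off by 6.30°.

T = (0.00, 0.00) ✓; T.y = 0.00, B.y = 0.00 ✓; |TB| = 58.60 ✓; ∠(WB, BT) = 90.00° ✓; |WB| = 5.300 ✓; bearing(W→C) − bearing(W→B) = 83.00° ✓; |WC| = 5.300 ✓; ∠(WC, CE) = 83.70° ✗; |CE| = 27.50 ✓.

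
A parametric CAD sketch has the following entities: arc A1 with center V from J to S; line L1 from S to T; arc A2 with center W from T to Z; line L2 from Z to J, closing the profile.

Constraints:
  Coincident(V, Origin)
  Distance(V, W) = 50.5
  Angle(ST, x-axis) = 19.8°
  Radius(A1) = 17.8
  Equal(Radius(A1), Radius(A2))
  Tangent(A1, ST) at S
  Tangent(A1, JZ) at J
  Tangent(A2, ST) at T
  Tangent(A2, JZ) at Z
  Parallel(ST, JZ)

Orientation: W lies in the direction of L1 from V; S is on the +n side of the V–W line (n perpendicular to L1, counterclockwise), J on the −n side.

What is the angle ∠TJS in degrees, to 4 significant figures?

54.82°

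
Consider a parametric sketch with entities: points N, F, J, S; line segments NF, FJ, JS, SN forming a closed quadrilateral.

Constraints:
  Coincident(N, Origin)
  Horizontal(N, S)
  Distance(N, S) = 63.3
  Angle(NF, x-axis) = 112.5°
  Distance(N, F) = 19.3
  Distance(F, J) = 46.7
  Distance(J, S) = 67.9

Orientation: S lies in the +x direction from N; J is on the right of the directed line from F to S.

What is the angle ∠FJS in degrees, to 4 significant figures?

76.53°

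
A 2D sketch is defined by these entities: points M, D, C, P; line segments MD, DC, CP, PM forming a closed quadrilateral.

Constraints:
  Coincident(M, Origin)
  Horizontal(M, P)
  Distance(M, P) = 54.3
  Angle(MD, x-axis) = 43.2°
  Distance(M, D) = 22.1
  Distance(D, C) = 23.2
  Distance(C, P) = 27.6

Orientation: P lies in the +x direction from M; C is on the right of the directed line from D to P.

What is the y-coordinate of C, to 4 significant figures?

-5.247

Checks: M = (0.00, 0.00) ✓; |DC| = 23.20 ✓; |CP| = 27.60 ✓.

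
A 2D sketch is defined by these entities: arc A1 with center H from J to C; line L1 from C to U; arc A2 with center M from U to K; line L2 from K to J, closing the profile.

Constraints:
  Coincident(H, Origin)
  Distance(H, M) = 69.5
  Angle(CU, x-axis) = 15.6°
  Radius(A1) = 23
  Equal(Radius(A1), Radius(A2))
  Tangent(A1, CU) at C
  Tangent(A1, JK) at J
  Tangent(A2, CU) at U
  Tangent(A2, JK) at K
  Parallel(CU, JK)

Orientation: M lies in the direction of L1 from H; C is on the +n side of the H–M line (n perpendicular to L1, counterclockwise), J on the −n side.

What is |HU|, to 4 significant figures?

73.21

The slot axis is L1's direction at 15.6°, so u = (cos 15.6°, sin 15.6°) = (0.9632, 0.2689) and n = (−sin 15.6°, cos 15.6°) = (-0.2689, 0.9632). H is at the origin and M lies 69.5 along u from H, so M = 69.5·u = (66.94, 18.69). Tangency of A1 to both parallel lines with radius 23.0 puts C and J at H ± 23.0·n: C = (-6.185, 22.15), J = (6.185, -22.15). Equal radii place U and K the same way about M: U = M + 23.0·n = (60.75, 40.84), K = M − 23.0·n = (73.12, -3.463). Then |HU| = |U − H| = 73.21.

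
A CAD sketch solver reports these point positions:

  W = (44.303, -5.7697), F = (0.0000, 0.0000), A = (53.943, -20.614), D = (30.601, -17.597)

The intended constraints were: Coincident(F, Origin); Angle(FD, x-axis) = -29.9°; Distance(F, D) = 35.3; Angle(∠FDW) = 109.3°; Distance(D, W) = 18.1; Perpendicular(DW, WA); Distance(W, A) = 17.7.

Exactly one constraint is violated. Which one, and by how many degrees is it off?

Perpendicular(DW, WA) — off by 7.80°.

F = (0.00, 0.00) ✓; FD at -29.90° ✓; |FD| = 35.30 ✓; ∠FDW = 109.3° ✓; |DW| = 18.10 ✓; ∠(DW, WA) = 97.80° ✗; |WA| = 17.70 ✓.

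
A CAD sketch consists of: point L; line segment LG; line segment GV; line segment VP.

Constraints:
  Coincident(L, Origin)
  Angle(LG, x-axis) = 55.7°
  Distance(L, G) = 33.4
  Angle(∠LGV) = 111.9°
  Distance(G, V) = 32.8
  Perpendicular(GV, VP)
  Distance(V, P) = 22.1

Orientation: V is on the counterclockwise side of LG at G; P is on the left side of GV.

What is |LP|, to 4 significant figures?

46.12

L is at the origin; LG runs at 55.7° with length 33.4, so G = 33.4·(cos 55.7°, sin 55.7°) = (18.82, 27.59). ∠LGV = 111.9°, so GV runs at 55.7° + (180° − 111.9°) = 123.8° from the x-axis; with |GV| = 32.8, V = G + 32.8·(cos 123.8°, sin 123.8°) = (0.5753, 54.85). GV ⟂ VP; with |VP| = 22.1 on the left of GV, P = V + 22.1·(-0.8310, -0.5563) = (-17.79, 42.55). Then |LP| = |P − L| = 46.12.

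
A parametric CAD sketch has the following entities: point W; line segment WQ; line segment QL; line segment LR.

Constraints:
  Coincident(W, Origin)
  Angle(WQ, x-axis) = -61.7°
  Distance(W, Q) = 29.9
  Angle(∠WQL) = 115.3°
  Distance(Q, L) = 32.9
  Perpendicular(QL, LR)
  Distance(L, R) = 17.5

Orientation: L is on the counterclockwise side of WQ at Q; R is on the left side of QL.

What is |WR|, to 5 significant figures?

46.662

∠WQL = 115.3°, so QL runs at -61.7° + (180° − 115.3°) = 3.0000° from the x-axis; with |QL| = 32.9, L = Q + 32.9·(cos 3.0000°, sin 3.0000°) = (47.030, -24.604). QL is perpendicular to LR; with |LR| = 17.5 on the left of QL, R = L + 17.5·(-0.052336, 0.99863) = (46.114, -7.1284). Then |WR| = |R − W| = 46.662.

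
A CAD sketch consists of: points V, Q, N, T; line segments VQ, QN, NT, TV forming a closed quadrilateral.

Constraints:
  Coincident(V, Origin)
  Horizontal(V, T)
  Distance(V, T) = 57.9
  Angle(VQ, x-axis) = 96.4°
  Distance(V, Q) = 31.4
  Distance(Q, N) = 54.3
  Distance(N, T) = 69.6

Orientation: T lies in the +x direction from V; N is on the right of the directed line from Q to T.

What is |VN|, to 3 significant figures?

24.2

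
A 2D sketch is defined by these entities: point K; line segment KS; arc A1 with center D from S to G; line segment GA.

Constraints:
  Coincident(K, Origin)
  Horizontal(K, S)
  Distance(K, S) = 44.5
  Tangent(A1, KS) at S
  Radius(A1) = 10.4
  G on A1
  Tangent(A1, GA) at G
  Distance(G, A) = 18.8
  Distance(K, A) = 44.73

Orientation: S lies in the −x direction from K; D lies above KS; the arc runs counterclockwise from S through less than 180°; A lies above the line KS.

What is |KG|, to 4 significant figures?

35.63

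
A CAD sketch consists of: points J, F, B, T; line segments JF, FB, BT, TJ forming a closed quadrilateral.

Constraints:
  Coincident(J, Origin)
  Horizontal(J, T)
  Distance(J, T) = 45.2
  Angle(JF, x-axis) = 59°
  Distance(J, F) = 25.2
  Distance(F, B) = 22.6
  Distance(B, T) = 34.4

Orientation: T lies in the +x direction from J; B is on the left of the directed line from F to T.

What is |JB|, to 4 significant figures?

46.05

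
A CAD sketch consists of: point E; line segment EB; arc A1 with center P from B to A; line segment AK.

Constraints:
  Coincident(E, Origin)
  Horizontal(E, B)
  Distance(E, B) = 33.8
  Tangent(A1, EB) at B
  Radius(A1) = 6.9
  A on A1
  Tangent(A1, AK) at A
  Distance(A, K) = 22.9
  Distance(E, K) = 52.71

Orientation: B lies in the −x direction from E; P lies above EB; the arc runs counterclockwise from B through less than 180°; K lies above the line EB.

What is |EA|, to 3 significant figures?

31.0

E is at the origin; EB is horizontal with |EB| = 33.8 and B on the −x side, so B = (-33.8, 0.00). Since A1 is tangent to EB there, PB ⟂ EB, so P = B + (0, 6.9) = (-33.8, 6.90). Since PA ⟂ AK (tangency), |PK| = √(6.9² + 22.9²) = 23.9 regardless of where A sits on A1. So K lies on both circle(E, 52.71) and circle(P, 23.9); the above-EB intersection is K = (-44.5, 28.3). A is the foot of the tangent from K: A = (-28.8, 11.6).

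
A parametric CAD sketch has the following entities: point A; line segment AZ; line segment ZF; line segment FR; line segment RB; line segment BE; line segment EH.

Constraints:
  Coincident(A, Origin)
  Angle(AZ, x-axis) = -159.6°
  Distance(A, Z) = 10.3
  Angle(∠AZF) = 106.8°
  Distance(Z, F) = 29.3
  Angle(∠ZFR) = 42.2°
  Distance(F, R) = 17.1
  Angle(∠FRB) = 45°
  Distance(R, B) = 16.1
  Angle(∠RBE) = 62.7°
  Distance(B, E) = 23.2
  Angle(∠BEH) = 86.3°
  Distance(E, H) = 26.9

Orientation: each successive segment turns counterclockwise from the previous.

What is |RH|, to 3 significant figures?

18.9

∠RBE = 62.7° gives BE at -56.3° from the x-axis; with |BE| = 23.2, E = (-0.273, -40.6). ∠BEH = 86.3° gives EH at 37.4° from the x-axis; with |EH| = 26.9, H = (21.1, -24.2). Then |RH| = |H − R| = 18.9.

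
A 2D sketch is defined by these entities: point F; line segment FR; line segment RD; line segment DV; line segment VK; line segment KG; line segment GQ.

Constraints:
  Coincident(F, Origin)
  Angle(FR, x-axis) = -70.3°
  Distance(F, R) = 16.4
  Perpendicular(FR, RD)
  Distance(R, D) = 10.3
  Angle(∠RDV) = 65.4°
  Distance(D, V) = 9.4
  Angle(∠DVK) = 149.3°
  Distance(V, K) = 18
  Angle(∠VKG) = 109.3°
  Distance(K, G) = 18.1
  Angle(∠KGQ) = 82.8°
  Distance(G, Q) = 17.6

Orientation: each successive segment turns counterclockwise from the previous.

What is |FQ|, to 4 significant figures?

23.78

F is at the origin; FR runs at -70.3° with length 16.4, so R = (5.528, -15.44). The perpendicularity gives RD at right angles to FR, so RD runs at 19.70°; with |RD| = 10.3, D = (15.23, -11.97). ∠RDV = 65.4° gives DV at 134.3° from the x-axis; with |DV| = 9.4, V = (8.660, -5.241). ∠DVK = 149.3° gives VK at 165.0° from the x-axis; with |VK| = 18.0, K = (-8.726, -0.5818). ∠VKG = 109.3° gives KG at -124.3° from the x-axis; with |KG| = 18.1, G = (-18.93, -15.53). ∠KGQ = 82.8° gives GQ at -27.10° from the x-axis; with |GQ| = 17.6, Q = (-3.258, -23.55). Then |FQ| = |Q − F| = 23.78.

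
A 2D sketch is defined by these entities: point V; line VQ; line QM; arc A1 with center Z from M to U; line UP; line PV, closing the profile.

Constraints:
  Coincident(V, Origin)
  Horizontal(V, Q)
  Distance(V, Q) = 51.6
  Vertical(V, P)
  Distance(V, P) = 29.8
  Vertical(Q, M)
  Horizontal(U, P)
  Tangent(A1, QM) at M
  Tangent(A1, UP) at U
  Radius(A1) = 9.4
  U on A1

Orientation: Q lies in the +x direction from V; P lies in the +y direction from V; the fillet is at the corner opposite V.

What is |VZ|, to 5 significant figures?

46.872

V is at the origin; V and Q share the same y with |VQ| = 51.6 and Q on the +x side, so Q = (51.600, 0.0000). V and P share the same x with |VP| = 29.8 and P on the +y side, so P = (0.0000, 29.800). The virtual corner opposite V is at (51.600, 29.800). Tangency of A1 to QM means the radius ZM is perpendicular to QM and tangency of A1 to UP means the radius ZU is perpendicular to UP, with radius 9.4, so the center Z sits 9.4 in from both sides at Z = (42.200, 20.400). Then |VZ| = |Z − V| = 46.872.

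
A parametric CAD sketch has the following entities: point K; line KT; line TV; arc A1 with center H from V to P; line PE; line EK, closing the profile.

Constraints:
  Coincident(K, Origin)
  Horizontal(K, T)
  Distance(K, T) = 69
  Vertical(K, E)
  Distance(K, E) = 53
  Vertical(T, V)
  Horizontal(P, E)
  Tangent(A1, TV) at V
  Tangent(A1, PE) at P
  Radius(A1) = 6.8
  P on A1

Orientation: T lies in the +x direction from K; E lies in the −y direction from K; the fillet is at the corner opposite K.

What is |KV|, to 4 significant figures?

83.04

K is at the origin; K and T share the same y with |KT| = 69.0 and T on the +x side, so T = (69.00, 0.000). K and E share the same x with |KE| = 53.0 and E on the −y side, so E = (0.000, -53.00). The virtual corner opposite K is at (69.00, -53.00). Tangency of A1 to TV means the radius HV is perpendicular to TV and the tangent condition forces HP to be normal to PE, with radius 6.8, so the center H sits 6.8 in from both sides at H = (62.20, -46.20). That places the tangent points at V = (69.00, -46.20) on TV and P = (62.20, -53.00) on PE. Then |KV| = |V − K| = 83.04.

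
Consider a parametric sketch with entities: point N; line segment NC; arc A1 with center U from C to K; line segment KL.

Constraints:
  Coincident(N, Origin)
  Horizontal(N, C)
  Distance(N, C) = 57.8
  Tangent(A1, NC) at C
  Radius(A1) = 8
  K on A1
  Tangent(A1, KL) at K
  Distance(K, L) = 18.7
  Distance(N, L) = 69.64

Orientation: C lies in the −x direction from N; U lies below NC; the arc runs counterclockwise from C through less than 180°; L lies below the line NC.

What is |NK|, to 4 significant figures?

66.34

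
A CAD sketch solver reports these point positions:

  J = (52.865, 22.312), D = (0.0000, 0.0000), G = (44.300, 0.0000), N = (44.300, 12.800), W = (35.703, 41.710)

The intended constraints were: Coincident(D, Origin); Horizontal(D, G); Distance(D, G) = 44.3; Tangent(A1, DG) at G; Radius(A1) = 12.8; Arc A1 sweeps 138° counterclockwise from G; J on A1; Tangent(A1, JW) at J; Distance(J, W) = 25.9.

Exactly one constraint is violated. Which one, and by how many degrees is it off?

Tangent(A1, JW) at J — off by 6.50°.

D = (0.00, 0.00) ✓; D.y = 0.00, G.y = 0.00 ✓; |DG| = 44.30 ✓; ∠(NG, GD) = 90.00° ✓; |NG| = 12.80 ✓; bearing(N→J) − bearing(N→G) = 138.0° ✓; |NJ| = 12.80 ✓; ∠(NJ, JW) = 96.50° ✗; |JW| = 25.90 ✓.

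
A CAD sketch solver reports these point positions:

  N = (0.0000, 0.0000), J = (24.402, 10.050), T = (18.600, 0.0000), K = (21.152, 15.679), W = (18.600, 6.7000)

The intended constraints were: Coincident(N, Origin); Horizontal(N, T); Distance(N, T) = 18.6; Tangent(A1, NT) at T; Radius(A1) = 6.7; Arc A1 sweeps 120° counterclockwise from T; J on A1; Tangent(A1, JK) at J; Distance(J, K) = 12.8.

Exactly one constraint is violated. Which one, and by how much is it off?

Distance(J, K) = 12.8 — off by 6.30.

N = (0.00, 0.00) ✓; N.y = 0.00, T.y = 0.00 ✓; |NT| = 18.60 ✓; ∠(WT, TN) = 90.00° ✓; |WT| = 6.700 ✓; bearing(W→J) − bearing(W→T) = 120.0° ✓; |WJ| = 6.700 ✓; ∠(WJ, JK) = 90.00° ✓; |JK| = 6.500 ✗.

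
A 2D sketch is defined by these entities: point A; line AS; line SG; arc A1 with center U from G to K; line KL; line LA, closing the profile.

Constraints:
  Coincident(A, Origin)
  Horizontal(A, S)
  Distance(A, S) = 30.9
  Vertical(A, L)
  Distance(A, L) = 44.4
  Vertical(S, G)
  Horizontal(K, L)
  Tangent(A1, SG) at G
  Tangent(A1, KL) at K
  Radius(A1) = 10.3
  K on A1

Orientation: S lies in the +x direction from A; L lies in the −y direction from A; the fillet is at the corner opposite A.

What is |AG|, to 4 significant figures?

46.02

The virtual corner opposite A is at (30.90, -44.40). Tangency of A1 to SG means the radius UG is perpendicular to SG and A1 meets KL tangentially, so UK is at right angles to KL, with radius 10.3, so the center U sits 10.3 in from both sides at U = (20.60, -34.10). That places the tangent points at G = (30.90, -34.10) on SG and K = (20.60, -44.40) on KL. Then |AG| = |G − A| = 46.02.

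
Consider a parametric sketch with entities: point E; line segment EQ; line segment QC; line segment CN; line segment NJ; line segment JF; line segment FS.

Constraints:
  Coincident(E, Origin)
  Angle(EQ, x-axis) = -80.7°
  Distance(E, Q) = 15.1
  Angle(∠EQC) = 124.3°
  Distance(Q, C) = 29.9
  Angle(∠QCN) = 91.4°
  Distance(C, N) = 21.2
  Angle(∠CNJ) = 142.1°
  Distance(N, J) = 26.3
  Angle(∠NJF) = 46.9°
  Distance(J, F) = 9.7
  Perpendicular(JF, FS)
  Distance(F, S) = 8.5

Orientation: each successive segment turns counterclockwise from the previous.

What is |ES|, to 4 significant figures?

35.31

E is at the origin; EQ runs at -80.7° with length 15.1, so Q = (2.440, -14.90). ∠EQC = 124.3° gives QC at -25.00° from the x-axis; with |QC| = 29.9, C = (29.54, -27.54). ∠QCN = 91.4° gives CN at 63.60° from the x-axis; with |CN| = 21.2, N = (38.97, -8.549). ∠CNJ = 142.1° gives NJ at 101.5° from the x-axis; with |NJ| = 26.3, J = (33.72, 17.22). ∠NJF = 46.9° gives JF at -125.4° from the x-axis; with |JF| = 9.7, F = (28.10, 9.317). The perpendicularity gives FS at right angles to JF, so FS runs at -35.40°; with |FS| = 8.5, S = (35.03, 4.393). Then |ES| = |S − E| = 35.31.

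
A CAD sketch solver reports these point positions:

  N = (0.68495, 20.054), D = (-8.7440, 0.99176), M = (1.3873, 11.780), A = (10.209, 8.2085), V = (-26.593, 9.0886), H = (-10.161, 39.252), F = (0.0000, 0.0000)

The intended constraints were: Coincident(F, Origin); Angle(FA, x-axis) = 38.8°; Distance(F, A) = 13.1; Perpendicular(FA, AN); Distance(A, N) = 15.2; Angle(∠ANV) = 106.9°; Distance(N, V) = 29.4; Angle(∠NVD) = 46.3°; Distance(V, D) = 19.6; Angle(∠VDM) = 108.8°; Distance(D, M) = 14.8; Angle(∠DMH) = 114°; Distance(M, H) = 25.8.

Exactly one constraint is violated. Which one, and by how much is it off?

Distance(M, H) = 25.8 — off by 4.00.

F = (0.00, 0.00) ✓; FA at 38.80° ✓; |FA| = 13.10 ✓; ∠(FA, AN) = 90.00° ✓; |AN| = 15.20 ✓; ∠ANV = 106.9° ✓; |NV| = 29.40 ✓; ∠NVD = 46.30° ✓; |VD| = 19.60 ✓; ∠VDM = 108.8° ✓; |DM| = 14.80 ✓; ∠DMH = 114.0° ✓; |MH| = 29.80 ✗.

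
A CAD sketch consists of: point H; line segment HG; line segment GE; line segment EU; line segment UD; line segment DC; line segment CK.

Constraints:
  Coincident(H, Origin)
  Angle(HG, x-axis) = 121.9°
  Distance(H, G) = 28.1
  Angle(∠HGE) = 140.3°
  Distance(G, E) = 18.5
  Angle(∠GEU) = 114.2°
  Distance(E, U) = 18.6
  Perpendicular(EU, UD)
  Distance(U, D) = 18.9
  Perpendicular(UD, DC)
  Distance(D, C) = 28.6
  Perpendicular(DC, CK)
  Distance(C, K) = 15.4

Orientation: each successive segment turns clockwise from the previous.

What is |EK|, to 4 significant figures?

10.59

H is at the origin; HG runs at 121.9° with length 28.1, so G = (-14.85, 23.86). ∠HGE = 140.3° gives GE at 82.20° from the x-axis; with |GE| = 18.5, E = (-12.34, 42.18). ∠GEU = 114.2° gives EU at 16.40° from the x-axis; with |EU| = 18.6, U = (5.505, 47.44). EU is perpendicular to UD, so UD runs at -73.60°; with |UD| = 18.9, D = (10.84, 29.31). UD ⟂ DC, so DC runs at -163.6°; with |DC| = 28.6, C = (-16.60, 21.23). DC is perpendicular to CK, so CK runs at 106.4°; with |CK| = 15.4, K = (-20.94, 36.00). Then |EK| = |K − E| = 10.59.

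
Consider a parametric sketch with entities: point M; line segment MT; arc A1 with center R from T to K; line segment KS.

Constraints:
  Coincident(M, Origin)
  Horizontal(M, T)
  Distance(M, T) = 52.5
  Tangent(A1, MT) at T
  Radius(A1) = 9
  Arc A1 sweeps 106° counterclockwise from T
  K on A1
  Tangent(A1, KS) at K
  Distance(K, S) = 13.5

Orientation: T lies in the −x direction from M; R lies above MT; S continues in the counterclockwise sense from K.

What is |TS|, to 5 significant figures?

24.950

M is at the origin; M and T share the same y with |MT| = 52.5 and T on the −x side, so T = (-52.500, 0.0000). Since A1 is tangent to MT there, RT ⟂ MT, so R = T + (0, 9) = (-52.500, 9.0000). On A1, T sits at bearing -90° from R; a 106° counterclockwise sweep puts K at bearing 16°, so K = R + 9.0·(cos 16°, sin 16°) = (-43.849, 11.481). Since A1 is tangent to KS there, RK ⟂ KS, so KS runs along (−sin 16°, cos 16°); with |KS| = 13.5, S = (-47.570, 24.458). Then |TS| = |S − T| = 24.950.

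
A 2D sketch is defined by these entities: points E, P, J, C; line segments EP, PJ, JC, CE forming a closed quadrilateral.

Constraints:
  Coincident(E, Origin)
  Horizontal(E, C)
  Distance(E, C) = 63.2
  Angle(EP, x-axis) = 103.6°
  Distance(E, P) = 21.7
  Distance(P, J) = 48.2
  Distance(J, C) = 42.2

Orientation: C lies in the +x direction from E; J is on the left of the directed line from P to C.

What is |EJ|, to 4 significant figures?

54.27

E is at the origin; E and C share the same y with |EC| = 63.2 and C in +x, so C = (63.2, 0). EP runs at 103.6° with |EP| = 21.7, so P = (-5.103, 21.09). J is determined by |PJ| = 48.2 and |JC| = 42.2 together: it lies at the intersection of circle(P, 48.2) and circle(C, 42.2). With |PC| = 71.48, the foot of the radical line on PC is 39.54 from P and the perpendicular offset is √(48.2² − 39.54²) = 27.57. Taking the left-of-PC solution: J = (40.81, 35.77).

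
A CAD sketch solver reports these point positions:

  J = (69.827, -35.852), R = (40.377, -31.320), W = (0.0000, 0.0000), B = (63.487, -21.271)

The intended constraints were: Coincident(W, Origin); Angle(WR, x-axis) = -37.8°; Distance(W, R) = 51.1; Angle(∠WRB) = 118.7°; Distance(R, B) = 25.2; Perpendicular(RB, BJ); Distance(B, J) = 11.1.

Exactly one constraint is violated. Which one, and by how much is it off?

Distance(B, J) = 11.1 — off by 4.80.

W = (0.00, 0.00) ✓; WR at -37.80° ✓; |WR| = 51.10 ✓; ∠WRB = 118.7° ✓; |RB| = 25.20 ✓; ∠(RB, BJ) = 90.00° ✓; |BJ| = 15.90 ✗.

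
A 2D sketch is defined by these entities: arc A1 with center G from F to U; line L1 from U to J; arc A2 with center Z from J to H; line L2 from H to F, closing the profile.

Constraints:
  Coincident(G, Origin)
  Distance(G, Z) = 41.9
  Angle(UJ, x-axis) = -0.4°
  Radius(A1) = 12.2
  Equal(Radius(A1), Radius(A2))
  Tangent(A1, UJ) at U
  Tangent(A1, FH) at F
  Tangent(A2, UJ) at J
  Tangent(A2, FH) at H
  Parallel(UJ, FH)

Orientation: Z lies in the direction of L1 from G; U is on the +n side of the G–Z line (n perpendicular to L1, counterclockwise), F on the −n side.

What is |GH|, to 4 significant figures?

43.64

The slot axis is L1's direction at -0.4°, so u = (cos -0.4°, sin -0.4°) = (1.000, -0.006981) and n = (−sin -0.4°, cos -0.4°) = (0.006981, 1.000). G is at the origin and Z lies 41.9 along u from G, so Z = 41.9·u = (41.90, -0.2925). Tangency of A1 to both parallel lines with radius 12.2 puts U and F at G ± 12.2·n: U = (0.08517, 12.20), F = (-0.08517, -12.20). Equal radii place J and H the same way about Z: J = Z + 12.2·n = (41.98, 11.91), H = Z − 12.2·n = (41.81, -12.49). Then |GH| = |H − G| = 43.64.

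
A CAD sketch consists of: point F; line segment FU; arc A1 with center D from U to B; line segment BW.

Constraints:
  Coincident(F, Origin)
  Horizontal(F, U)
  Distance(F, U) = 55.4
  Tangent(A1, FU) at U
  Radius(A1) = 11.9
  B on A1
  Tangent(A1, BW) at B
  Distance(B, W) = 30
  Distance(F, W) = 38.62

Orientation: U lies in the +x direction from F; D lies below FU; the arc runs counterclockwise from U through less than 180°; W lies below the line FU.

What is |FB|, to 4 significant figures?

46.42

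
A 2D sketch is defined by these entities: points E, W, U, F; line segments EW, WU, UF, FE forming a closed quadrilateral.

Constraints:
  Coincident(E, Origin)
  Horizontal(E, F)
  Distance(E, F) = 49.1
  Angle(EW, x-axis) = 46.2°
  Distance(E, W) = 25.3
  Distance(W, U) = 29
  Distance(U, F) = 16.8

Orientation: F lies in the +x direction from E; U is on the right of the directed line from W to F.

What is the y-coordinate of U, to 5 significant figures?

-5.9954

Checks: |WU| = 29.00 ✓; |UF| = 16.80 ✓.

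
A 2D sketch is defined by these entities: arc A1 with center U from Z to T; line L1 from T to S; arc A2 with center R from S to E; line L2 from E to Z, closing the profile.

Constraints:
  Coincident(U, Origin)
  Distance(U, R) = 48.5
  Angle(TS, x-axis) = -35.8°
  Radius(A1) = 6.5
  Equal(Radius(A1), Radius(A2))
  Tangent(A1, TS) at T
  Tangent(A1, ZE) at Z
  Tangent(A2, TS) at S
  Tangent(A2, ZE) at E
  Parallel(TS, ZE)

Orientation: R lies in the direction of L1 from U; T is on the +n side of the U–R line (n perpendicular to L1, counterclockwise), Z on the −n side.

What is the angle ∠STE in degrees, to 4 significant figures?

15.00°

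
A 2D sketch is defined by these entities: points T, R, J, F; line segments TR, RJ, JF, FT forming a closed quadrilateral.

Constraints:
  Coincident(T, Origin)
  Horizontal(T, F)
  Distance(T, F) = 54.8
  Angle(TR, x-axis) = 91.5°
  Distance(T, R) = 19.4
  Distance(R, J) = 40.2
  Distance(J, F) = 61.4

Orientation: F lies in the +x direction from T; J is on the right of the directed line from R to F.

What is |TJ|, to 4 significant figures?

20.94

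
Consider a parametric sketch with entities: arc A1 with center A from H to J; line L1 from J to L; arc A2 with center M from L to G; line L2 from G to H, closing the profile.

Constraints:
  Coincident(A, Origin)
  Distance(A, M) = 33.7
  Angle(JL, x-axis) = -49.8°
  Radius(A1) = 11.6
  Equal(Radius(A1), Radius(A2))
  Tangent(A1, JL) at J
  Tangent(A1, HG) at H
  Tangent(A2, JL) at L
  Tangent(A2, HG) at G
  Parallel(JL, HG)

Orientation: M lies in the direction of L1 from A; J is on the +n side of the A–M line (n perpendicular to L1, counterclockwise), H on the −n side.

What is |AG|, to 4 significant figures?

35.64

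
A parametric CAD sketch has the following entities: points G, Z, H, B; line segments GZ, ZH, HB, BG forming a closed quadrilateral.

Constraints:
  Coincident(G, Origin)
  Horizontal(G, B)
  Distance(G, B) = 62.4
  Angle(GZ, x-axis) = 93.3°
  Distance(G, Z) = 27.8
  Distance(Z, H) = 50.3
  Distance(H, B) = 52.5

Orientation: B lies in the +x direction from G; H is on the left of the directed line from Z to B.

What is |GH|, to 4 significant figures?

65.91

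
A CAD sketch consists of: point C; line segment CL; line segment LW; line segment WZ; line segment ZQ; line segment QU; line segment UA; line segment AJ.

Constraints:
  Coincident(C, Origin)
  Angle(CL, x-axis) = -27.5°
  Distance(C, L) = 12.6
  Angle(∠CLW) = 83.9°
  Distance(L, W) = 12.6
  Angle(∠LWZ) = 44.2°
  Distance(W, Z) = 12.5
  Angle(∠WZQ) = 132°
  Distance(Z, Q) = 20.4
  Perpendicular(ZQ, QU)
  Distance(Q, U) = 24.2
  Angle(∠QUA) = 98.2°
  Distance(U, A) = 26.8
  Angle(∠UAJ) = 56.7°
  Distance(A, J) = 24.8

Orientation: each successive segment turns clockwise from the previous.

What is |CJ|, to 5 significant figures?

9.8087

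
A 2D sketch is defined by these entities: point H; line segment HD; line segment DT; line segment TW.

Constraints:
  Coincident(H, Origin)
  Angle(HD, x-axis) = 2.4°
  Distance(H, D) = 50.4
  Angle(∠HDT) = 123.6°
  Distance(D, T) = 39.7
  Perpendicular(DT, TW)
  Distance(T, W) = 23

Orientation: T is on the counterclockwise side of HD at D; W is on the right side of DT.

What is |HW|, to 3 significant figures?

93.8

H is at the origin; HD runs at 2.4° with length 50.4, so D = 50.4·(cos 2.4°, sin 2.4°) = (50.4, 2.11). ∠HDT = 123.6°, so DT runs at 2.4° + (180° − 123.6°) = 58.8° from the x-axis; with |DT| = 39.7, T = D + 39.7·(cos 58.8°, sin 58.8°) = (70.9, 36.1). DT ⟂ TW; with |TW| = 23.0 on the right of DT, W = T + 23.0·(0.855, -0.518) = (90.6, 24.2). Then |HW| = |W − H| = 93.8.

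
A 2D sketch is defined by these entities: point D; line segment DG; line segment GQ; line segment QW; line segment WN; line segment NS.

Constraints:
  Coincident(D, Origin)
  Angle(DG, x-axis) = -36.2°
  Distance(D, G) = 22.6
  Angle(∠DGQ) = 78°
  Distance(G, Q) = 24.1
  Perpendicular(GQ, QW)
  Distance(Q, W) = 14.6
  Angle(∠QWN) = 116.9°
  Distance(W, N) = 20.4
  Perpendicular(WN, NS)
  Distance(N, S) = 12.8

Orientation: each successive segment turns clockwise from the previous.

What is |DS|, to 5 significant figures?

10.720

D is at the origin; DG runs at -36.2° with length 22.6, so G = (18.237, -13.348). ∠DGQ = 78.0° gives GQ at -138.20° from the x-axis; with |GQ| = 24.1, Q = (0.27133, -29.411). The perpendicularity gives QW at right angles to GQ, so QW runs at 131.80°; with |QW| = 14.6, W = (-9.4600, -18.527). ∠QWN = 116.9° gives WN at 68.700° from the x-axis; with |WN| = 20.4, N = (-2.0497, 0.47933). WN is perpendicular to NS, so NS runs at -21.300°; with |NS| = 12.8, S = (9.8759, -4.1703). Then |DS| = |S − D| = 10.720.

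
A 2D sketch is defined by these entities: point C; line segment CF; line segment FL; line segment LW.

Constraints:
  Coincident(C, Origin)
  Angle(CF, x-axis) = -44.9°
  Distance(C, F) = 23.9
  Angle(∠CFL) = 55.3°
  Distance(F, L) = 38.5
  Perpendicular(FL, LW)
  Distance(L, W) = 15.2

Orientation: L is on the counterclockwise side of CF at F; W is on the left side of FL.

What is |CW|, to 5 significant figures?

25.289

C is at the origin; CF runs at -44.9° with length 23.9, so F = 23.9·(cos -44.9°, sin -44.9°) = (16.929, -16.870). ∠CFL = 55.3°, so FL runs at -44.9° + (180° − 55.3°) = 79.800° from the x-axis; with |FL| = 38.5, L = F + 38.5·(cos 79.800°, sin 79.800°) = (23.747, 21.021). The perpendicularity gives LW at right angles to FL; with |LW| = 15.2 on the left of FL, W = L + 15.2·(-0.98420, 0.17708) = (8.7873, 23.713). Then |CW| = |W − C| = 25.289.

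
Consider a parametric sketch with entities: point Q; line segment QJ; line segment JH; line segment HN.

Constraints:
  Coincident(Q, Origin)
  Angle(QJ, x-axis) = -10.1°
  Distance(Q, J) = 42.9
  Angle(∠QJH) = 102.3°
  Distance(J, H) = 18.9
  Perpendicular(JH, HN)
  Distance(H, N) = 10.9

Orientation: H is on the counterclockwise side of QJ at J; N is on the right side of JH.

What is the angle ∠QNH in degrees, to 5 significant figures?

27.963°

Q is at the origin; QJ runs at -10.1° with length 42.9, so J = 42.9·(cos -10.1°, sin -10.1°) = (42.235, -7.5232). ∠QJH = 102.3°, so JH runs at -10.1° + (180° − 102.3°) = 67.600° from the x-axis; with |JH| = 18.9, H = J + 18.9·(cos 67.600°, sin 67.600°) = (49.437, 9.9507). JH is perpendicular to HN; with |HN| = 10.9 on the right of JH, N = H + 10.9·(0.92455, -0.38107) = (59.515, 5.7970). Then cos ∠QNH = NQ·NH / (|NQ||NH|), giving 27.963°.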